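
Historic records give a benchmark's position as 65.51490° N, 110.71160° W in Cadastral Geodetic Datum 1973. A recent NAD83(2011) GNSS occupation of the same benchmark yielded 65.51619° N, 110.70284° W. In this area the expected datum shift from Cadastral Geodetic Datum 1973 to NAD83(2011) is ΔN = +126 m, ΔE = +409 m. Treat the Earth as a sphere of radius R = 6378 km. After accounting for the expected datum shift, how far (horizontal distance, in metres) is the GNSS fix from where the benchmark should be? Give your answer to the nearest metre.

18 m

Observed coordinate differences: Δφ = +0.00129°, Δλ = +0.00876°.
Converting to metres (1° lat = 111317 m, cos φ = 0.414457): observed ΔN = 143.6 m, observed ΔE = 404.2 m.
Subtracting the expected shift leaves a residual of 143.6 − (126) = 17.6 m north and 404.2 − (409) = -4.8 m east.
Residual distance = √(17.6² + (-4.8)²) = 18.3 m.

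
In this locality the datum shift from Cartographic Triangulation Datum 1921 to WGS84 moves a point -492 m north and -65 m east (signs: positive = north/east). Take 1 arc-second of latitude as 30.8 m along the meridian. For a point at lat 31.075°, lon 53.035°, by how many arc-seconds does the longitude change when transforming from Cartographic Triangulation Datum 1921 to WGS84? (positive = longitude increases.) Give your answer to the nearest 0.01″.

Δλ = -2.46″

At latitude 31.075°, cos φ = 0.856492.
1″ of longitude at this latitude = 30.80 × cos φ = 26.3800 m, so Δλ = -65.0 / 26.3800 = -2.464″.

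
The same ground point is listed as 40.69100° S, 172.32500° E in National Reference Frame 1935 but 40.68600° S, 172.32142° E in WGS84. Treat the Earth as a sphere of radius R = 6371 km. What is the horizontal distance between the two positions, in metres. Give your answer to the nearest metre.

Δφ = -40.68600° − -40.69100° = +0.00500°; Δλ = 172.32142° − 172.32500° = -0.00358°.
1° along a meridian = πR/180 = 111195 m.
ΔN = Δφ × 111195 = 556.0 m; ΔE = Δλ × 111195 × cos(-40.69100°) = -0.00358 × 111195 × 0.758237 = -301.8 m.
Distance = √(ΔE² + ΔN²) = √((-301.8)² + 556.0²) = 632.6 m.

633 m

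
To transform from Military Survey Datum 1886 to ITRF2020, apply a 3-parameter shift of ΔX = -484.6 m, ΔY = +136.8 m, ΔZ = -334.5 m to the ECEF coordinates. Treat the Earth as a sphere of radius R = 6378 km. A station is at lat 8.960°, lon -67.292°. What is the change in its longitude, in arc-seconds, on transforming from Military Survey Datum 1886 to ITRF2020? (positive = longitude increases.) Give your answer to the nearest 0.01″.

Δλ = -12.91″

sin φ = 0.155745, cos φ = 0.987797, sin λ = -0.922484, cos λ = 0.386035.
East component: ΔE = −sin λ·ΔX + cos λ·ΔY = −(-0.922484)(-484.6) + (0.386035)(136.8) = -394.23 m.
1° of latitude spans πR/180 = 111317 m; at latitude φ, 1° of longitude spans that × cos φ = 109958.7 m, so Δλ = -394.23 / 109958.7 × 3600 = -12.907″.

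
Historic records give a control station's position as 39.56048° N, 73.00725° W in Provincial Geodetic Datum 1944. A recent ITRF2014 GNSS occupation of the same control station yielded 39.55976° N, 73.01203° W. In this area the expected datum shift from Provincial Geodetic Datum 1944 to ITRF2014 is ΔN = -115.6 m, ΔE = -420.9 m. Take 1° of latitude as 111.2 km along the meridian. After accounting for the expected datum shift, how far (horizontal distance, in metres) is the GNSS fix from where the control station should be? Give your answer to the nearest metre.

37 m

Observed coordinate differences: Δφ = -0.00072°, Δλ = -0.00478°.
Converting to metres (1° lat = 111200 m, cos φ = 0.770953): observed ΔN = -80.1 m, observed ΔE = -409.8 m.
Subtracting the expected shift leaves a residual of -80.1 − (-115.6) = 35.5 m north and -409.8 − (-420.9) = 11.1 m east.
Residual distance = √(35.5² + 11.1²) = 37.2 m.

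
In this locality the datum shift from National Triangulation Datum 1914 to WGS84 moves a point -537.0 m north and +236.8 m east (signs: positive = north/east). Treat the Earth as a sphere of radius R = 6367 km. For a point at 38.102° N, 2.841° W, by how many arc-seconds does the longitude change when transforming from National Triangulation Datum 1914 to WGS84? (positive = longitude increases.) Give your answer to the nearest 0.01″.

Δλ = 9.75″

At latitude 38.102°, cos φ = 0.786913.
One radian of longitude at latitude φ spans R cos φ, so Δλ = ΔE / (R cos φ) = 236.8 / (6367000 × 0.786913) = 4.7263e-05 rad = 9.749″.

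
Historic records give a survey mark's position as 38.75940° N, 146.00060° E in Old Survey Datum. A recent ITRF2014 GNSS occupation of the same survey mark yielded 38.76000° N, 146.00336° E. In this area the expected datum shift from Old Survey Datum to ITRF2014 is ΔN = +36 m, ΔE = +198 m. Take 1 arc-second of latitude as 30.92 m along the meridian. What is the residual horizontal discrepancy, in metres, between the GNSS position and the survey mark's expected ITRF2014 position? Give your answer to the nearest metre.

52 m

Observed coordinate differences: Δφ = +0.00060°, Δλ = +0.00276°.
Converting to metres (1° lat = 111312 m, cos φ = 0.779782): observed ΔN = 66.8 m, observed ΔE = 239.6 m.
Subtracting the expected shift leaves a residual of 66.8 − (36) = 30.8 m north and 239.6 − (198) = 41.6 m east.
Residual distance = √(30.8² + 41.6²) = 51.7 m.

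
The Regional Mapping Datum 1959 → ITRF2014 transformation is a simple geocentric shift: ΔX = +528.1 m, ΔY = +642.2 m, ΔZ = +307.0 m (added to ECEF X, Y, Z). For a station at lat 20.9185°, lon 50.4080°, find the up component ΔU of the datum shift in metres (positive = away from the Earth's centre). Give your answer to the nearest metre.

ΔU = 886 m

At φ = 20.9185°, λ = 50.4080°: sin φ = 0.357040, cos φ = 0.934089, sin λ = 0.770602, cos λ = 0.637316.
ΔU = cos φ cos λ·ΔX + cos φ sin λ·ΔY + sin φ·ΔZ = (0.934089)(0.637316)(528.1) + (0.934089)(0.770602)(642.2) + (0.357040)(307.0) = 886.26 m.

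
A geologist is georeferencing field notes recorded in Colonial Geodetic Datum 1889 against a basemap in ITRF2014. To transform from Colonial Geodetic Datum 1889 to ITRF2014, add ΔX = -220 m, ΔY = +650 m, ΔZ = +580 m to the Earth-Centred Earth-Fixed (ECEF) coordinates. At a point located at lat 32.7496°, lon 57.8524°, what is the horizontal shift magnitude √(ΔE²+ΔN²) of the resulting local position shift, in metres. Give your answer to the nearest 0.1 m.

589.4 m

The local east axis at (φ, λ) is (−sin λ, cos λ, 0), so ΔE = −sin(57.8524°)·(-220) + cos(57.8524°)·650 = 532.14 m.
The local north axis is (−sin φ cos λ, −sin φ sin λ, cos φ), giving ΔN = 63.327 − 297.718 + 487.805 = 253.41 m.
Horizontal magnitude = √(ΔE² + ΔN²) = √(532.14² + 253.41²) = 589.40 m.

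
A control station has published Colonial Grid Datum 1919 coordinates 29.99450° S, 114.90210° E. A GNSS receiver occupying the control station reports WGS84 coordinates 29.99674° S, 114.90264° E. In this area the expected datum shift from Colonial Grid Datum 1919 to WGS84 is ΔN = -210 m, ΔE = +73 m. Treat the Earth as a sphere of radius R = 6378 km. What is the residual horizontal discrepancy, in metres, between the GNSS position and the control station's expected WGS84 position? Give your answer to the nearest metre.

45 m

Observed coordinate differences: Δφ = -0.00224°, Δλ = +0.00054°.
Converting to metres (1° lat = 111317 m, cos φ = 0.866073): observed ΔN = -249.4 m, observed ΔE = 52.1 m.
Subtracting the expected shift leaves a residual of -249.4 − (-210) = -39.4 m north and 52.1 − (73) = -20.9 m east.
Residual distance = √((-39.4)² + (-20.9)²) = 44.6 m.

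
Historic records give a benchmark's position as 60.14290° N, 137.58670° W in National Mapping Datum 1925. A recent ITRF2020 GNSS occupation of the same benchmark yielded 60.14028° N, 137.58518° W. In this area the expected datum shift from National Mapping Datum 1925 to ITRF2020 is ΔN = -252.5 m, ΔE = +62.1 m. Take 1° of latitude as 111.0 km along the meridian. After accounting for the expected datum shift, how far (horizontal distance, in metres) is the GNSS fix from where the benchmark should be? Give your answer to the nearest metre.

44 m

Observed coordinate differences: Δφ = -0.00262°, Δλ = +0.00152°.
Converting to metres (1° lat = 111000 m, cos φ = 0.497839): observed ΔN = -290.8 m, observed ΔE = 84.0 m.
Subtracting the expected shift leaves a residual of -290.8 − (-252.5) = -38.3 m north and 84.0 − (62.1) = 21.9 m east.
Residual distance = √((-38.3)² + 21.9²) = 44.1 m.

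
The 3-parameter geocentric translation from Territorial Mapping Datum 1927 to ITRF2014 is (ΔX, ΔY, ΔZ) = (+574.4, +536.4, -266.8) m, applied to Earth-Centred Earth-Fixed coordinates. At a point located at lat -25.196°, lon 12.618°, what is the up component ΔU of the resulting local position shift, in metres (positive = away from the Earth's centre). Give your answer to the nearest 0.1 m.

The local up (radial) axis is (cos φ cos λ, cos φ sin λ, sin φ), giving ΔU = 507.197 + 106.028 + 113.581 = 726.81 m.

ΔU = 726.8 m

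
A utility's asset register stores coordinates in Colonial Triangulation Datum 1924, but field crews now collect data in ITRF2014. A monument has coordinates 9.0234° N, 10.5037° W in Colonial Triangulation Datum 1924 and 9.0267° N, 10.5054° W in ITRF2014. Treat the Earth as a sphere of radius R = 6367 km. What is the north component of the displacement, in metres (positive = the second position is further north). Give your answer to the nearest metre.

Δφ = 9.0267° − 9.0234° = +0.0033°; Δλ = -10.5054° − -10.5037° = -0.0017°.
1° along a meridian = πR/180 = 111125 m.
ΔN = Δφ × 111125 = 366.7 m; ΔE = Δλ × 111125 × cos(9.0234°) = -0.0017 × 111125 × 0.987624 = -186.6 m.

ΔN = 367 m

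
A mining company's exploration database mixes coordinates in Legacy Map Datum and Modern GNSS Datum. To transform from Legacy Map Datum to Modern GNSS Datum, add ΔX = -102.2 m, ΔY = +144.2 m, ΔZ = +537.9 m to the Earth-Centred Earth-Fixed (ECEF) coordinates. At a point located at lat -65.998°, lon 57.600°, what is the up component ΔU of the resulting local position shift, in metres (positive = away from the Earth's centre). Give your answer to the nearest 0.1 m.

ΔU = -464.1 m

At φ = -65.998°, λ = 57.600°: sin φ = -0.913531, cos φ = 0.406769, sin λ = 0.844328, cos λ = 0.535827.
ΔU = cos φ cos λ·ΔX + cos φ sin λ·ΔY + sin φ·ΔZ = (0.406769)(0.535827)(-102.2) + (0.406769)(0.844328)(144.2) + (-0.913531)(537.9) = -464.14 m.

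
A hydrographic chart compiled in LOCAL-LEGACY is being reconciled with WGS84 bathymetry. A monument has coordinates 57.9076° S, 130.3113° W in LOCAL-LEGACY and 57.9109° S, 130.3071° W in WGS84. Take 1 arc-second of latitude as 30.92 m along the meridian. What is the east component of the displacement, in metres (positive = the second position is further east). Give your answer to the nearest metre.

Δφ = -57.9109° − -57.9076° = -0.0033°; Δλ = -130.3071° − -130.3113° = +0.0042°.
1° of latitude = 3600 × 30.92 = 111312 m.
ΔN = Δφ × 111312 = -367.3 m; ΔE = Δλ × 111312 × cos(-57.9076°) = +0.0042 × 111312 × 0.531286 = 248.4 m.

ΔE = 248 m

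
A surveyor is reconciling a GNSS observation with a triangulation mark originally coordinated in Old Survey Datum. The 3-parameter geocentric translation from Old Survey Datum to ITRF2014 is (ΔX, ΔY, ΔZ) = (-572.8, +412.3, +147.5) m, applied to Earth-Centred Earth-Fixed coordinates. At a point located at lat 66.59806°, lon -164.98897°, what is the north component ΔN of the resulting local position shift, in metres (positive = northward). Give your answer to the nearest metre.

ΔN = -351 m

At φ = 66.59806°, λ = -164.98897°: sin φ = 0.917741, cos φ = 0.397179, sin λ = -0.259005, cos λ = -0.965876.
ΔN = −sin φ cos λ·ΔX − sin φ sin λ·ΔY + cos φ·ΔZ = −(0.917741)(-0.965876)(-572.8) − (0.917741)(-0.259005)(412.3) + (0.397179)(147.5) = -351.16 m.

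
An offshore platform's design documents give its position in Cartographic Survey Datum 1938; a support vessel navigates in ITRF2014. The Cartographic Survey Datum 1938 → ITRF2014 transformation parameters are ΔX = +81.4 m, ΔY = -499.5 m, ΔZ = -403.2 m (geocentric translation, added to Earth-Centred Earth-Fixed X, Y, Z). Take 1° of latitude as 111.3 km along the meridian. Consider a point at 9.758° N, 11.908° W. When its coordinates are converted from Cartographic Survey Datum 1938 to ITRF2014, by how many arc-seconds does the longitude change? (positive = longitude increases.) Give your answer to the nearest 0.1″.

Δλ = -15.5″

sin φ = 0.169487, cos φ = 0.985532, sin λ = -0.206341, cos λ = 0.978480.
East component: ΔE = −sin λ·ΔX + cos λ·ΔY = −(-0.206341)(81.4) + (0.978480)(-499.5) = -471.95 m.
1° of latitude spans 111300 m; at latitude φ, 1° of longitude spans that × cos φ = 109689.8 m, so Δλ = -471.95 / 109689.8 × 3600 = -15.489″.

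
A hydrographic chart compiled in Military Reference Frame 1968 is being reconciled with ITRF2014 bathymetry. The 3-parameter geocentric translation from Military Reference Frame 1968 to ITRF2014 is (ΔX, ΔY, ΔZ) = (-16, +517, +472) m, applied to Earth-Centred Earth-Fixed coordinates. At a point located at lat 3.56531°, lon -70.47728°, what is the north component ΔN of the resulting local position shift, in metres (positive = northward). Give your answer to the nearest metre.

ΔN = 502 m

At φ = 3.56531°, λ = -70.47728°: sin φ = 0.062186, cos φ = 0.998065, sin λ = -0.942509, cos λ = 0.334181.
ΔN = −sin φ cos λ·ΔX − sin φ sin λ·ΔY + cos φ·ΔZ = −(0.062186)(0.334181)(-16) − (0.062186)(-0.942509)(517) + (0.998065)(472) = 501.72 m.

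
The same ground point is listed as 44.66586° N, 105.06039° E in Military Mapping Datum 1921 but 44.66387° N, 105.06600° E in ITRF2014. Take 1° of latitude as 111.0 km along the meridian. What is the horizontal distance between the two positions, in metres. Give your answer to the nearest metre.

Δφ = 44.66387° − 44.66586° = -0.00199°; Δλ = 105.06600° − 105.06039° = +0.00561°.
ΔN = Δφ × 111000 = -220.9 m; ΔE = Δλ × 111000 × cos(44.66586°) = +0.00561 × 111000 × 0.711218 = 442.9 m.
Distance = √(ΔE² + ΔN²) = √(442.9² + (-220.9)²) = 494.9 m.

495 m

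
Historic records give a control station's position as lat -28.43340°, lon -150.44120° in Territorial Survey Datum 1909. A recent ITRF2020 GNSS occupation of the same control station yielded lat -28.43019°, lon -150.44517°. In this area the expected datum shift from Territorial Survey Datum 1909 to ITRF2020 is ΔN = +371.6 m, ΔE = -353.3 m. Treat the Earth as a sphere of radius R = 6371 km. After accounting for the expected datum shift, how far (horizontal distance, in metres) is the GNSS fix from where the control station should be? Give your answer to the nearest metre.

38 m

Observed coordinate differences: Δφ = +0.00321°, Δλ = -0.00397°.
Converting to metres (1° lat = 111195 m, cos φ = 0.879371): observed ΔN = 356.9 m, observed ΔE = -388.2 m.
Subtracting the expected shift leaves a residual of 356.9 − (371.6) = -14.7 m north and -388.2 − (-353.3) = -34.9 m east.
Residual distance = √((-14.7)² + (-34.9)²) = 37.8 m.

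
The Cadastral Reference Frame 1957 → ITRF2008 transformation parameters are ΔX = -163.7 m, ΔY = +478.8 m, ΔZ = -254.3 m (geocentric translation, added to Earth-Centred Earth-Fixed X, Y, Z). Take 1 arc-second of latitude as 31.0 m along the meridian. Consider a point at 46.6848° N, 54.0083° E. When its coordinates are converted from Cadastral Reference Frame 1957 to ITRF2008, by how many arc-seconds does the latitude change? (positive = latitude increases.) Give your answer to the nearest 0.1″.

sin φ = 0.727591, cos φ = 0.686011, sin λ = 0.809102, cos λ = 0.587668.
North component: ΔN = −sin φ cos λ·ΔX − sin φ sin λ·ΔY + cos φ·ΔZ = −(0.727591)(0.587668)(-163.7) − (0.727591)(0.809102)(478.8) + (0.686011)(-254.3) = -386.32 m.
1° of latitude spans 3600 × 31.00 = 111600 m, so Δφ = -386.32 / 111600 × 3600 = -12.462″.

Δφ = -12.5″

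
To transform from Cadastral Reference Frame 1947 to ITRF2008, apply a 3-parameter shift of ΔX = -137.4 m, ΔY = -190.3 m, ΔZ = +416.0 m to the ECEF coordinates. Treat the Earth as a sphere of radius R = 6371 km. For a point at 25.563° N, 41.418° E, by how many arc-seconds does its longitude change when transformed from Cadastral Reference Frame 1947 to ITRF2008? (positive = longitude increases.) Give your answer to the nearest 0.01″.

sin φ = 0.431503, cos φ = 0.902111, sin λ = 0.661547, cos λ = 0.749903.
East component: ΔE = −sin λ·ΔX + cos λ·ΔY = −(0.661547)(-137.4) + (0.749903)(-190.3) = -51.81 m.
1° of latitude spans πR/180 = 111195 m; at latitude φ, 1° of longitude spans that × cos φ = 100310.2 m, so Δλ = -51.81 / 100310.2 × 3600 = -1.859″.

Δλ = -1.86″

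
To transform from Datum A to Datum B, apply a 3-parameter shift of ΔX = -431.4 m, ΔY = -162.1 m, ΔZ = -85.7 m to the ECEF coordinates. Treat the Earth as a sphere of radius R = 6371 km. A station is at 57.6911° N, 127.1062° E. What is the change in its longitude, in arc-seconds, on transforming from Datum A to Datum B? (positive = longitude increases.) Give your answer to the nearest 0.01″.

sin φ = 0.845179, cos φ = 0.534484, sin λ = 0.797519, cos λ = -0.603294.
East component: ΔE = −sin λ·ΔX + cos λ·ΔY = −(0.797519)(-431.4) + (-0.603294)(-162.1) = 441.84 m.
1° of latitude spans πR/180 = 111195 m; at latitude φ, 1° of longitude spans that × cos φ = 59431.9 m, so Δλ = 441.84 / 59431.9 × 3600 = 26.764″.

Δλ = 26.76″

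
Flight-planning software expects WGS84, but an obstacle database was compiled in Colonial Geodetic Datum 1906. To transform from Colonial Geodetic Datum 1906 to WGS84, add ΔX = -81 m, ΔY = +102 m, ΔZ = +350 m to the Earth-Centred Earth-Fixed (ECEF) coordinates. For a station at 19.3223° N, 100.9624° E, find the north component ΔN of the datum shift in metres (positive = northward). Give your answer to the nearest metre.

ΔN = 292 m

At φ = 19.3223°, λ = 100.9624°: sin φ = 0.330882, cos φ = 0.943672, sin λ = 0.981752, cos λ = -0.190165.
ΔN = −sin φ cos λ·ΔX − sin φ sin λ·ΔY + cos φ·ΔZ = −(0.330882)(-0.190165)(-81) − (0.330882)(0.981752)(102) + (0.943672)(350) = 292.05 m.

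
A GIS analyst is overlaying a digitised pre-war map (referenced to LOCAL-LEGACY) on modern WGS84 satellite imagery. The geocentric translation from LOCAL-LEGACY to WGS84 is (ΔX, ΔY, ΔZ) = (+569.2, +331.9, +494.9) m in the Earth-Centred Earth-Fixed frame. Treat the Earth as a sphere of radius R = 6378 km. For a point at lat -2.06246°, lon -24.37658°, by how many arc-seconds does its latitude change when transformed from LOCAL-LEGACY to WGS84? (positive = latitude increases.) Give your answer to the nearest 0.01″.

sin φ = -0.035989, cos φ = 0.999352, sin λ = -0.412732, cos λ = 0.910852.
North component: ΔN = −sin φ cos λ·ΔX − sin φ sin λ·ΔY + cos φ·ΔZ = −(-0.035989)(0.910852)(569.2) − (-0.035989)(-0.412732)(331.9) + (0.999352)(494.9) = 508.31 m.
1° of latitude spans πR/180 = 111317 m, so Δφ = 508.31 / 111317 × 3600 = 16.439″.

Δφ = 16.44″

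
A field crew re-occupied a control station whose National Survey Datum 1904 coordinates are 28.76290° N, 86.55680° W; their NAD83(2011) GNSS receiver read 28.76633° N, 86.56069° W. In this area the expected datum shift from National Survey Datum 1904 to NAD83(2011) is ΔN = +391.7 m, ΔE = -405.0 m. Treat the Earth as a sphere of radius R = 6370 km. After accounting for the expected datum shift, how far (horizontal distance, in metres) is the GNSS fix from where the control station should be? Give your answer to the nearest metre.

Observed coordinate differences: Δφ = +0.00343°, Δλ = -0.00389°.
Converting to metres (1° lat = 111177 m, cos φ = 0.876618): observed ΔN = 381.3 m, observed ΔE = -379.1 m.
Subtracting the expected shift leaves a residual of 381.3 − (391.7) = -10.4 m north and -379.1 − (-405.0) = 25.9 m east.
Residual distance = √((-10.4)² + 25.9²) = 27.9 m.

28 m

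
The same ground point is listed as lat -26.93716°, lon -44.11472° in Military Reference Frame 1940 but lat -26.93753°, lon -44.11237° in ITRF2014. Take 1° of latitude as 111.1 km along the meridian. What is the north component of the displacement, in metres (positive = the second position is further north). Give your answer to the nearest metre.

Δφ = -26.93753° − -26.93716° = -0.00037°; Δλ = -44.11237° − -44.11472° = +0.00235°.
ΔN = Δφ × 111100 = -41.1 m; ΔE = Δλ × 111100 × cos(-26.93716°) = +0.00235 × 111100 × 0.891504 = 232.8 m.

ΔN = -41 m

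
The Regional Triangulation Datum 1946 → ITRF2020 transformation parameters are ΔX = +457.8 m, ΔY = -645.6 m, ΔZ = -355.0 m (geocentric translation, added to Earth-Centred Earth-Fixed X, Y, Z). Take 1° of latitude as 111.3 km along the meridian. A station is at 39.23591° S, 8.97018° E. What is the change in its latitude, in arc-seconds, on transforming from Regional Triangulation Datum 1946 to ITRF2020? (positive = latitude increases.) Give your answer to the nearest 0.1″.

Δφ = -1.7″

sin φ = -0.632515, cos φ = 0.774548, sin λ = 0.155920, cos λ = 0.987770.
North component: ΔN = −sin φ cos λ·ΔX − sin φ sin λ·ΔY + cos φ·ΔZ = −(-0.632515)(0.987770)(457.8) − (-0.632515)(0.155920)(-645.6) + (0.774548)(-355.0) = -52.61 m.
1° of latitude spans 111300 m, so Δφ = -52.61 / 111300 × 3600 = -1.702″.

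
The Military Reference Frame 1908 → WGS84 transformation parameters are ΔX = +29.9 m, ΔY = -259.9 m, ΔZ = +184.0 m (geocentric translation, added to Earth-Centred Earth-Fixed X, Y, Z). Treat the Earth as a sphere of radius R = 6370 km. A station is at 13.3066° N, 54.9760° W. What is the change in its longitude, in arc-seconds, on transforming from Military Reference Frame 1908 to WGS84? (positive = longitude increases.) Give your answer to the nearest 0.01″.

Δλ = -4.15″

sin φ = 0.230162, cos φ = 0.973152, sin λ = -0.818912, cos λ = 0.573920.
East component: ΔE = −sin λ·ΔX + cos λ·ΔY = −(-0.818912)(29.9) + (0.573920)(-259.9) = -124.68 m.
1° of latitude spans πR/180 = 111177 m; at latitude φ, 1° of longitude spans that × cos φ = 108192.6 m, so Δλ = -124.68 / 108192.6 × 3600 = -4.148″.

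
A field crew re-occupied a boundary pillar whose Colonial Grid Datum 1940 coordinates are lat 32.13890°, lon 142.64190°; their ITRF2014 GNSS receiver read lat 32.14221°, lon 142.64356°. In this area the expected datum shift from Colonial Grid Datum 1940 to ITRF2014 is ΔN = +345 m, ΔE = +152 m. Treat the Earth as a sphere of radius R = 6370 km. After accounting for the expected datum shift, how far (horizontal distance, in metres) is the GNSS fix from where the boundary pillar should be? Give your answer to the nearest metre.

Observed coordinate differences: Δφ = +0.00331°, Δλ = +0.00166°.
Converting to metres (1° lat = 111177 m, cos φ = 0.846761): observed ΔN = 368.0 m, observed ΔE = 156.3 m.
Subtracting the expected shift leaves a residual of 368.0 − (345) = 23.0 m north and 156.3 − (152) = 4.3 m east.
Residual distance = √(23.0² + 4.3²) = 23.4 m.

23 m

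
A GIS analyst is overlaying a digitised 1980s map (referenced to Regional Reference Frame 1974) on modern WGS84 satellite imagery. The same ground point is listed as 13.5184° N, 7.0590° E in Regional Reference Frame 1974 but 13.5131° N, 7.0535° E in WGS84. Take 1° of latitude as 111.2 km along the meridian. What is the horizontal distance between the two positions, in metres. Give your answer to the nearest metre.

Δφ = 13.5131° − 13.5184° = -0.0053°; Δλ = 7.0535° − 7.0590° = -0.0055°.
ΔN = Δφ × 111200 = -589.4 m; ΔE = Δλ × 111200 × cos(13.5184°) = -0.0055 × 111200 × 0.972295 = -594.7 m.
Distance = √(ΔE² + ΔN²) = √((-594.7)² + (-589.4)²) = 837.2 m.

837 m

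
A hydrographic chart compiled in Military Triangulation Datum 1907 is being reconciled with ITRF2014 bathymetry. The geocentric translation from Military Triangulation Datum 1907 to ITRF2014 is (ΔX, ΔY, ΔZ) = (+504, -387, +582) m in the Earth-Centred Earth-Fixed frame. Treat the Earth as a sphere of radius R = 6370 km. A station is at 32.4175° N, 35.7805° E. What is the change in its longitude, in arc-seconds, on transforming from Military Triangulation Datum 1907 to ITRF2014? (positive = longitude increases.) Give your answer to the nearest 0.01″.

Δλ = -23.35″

sin φ = 0.536085, cos φ = 0.844164, sin λ = 0.584682, cos λ = 0.811263.
East component: ΔE = −sin λ·ΔX + cos λ·ΔY = −(0.584682)(504) + (0.811263)(-387) = -608.64 m.
1° of latitude spans πR/180 = 111177 m; at latitude φ, 1° of longitude spans that × cos φ = 93852.0 m, so Δλ = -608.64 / 93852.0 × 3600 = -23.346″.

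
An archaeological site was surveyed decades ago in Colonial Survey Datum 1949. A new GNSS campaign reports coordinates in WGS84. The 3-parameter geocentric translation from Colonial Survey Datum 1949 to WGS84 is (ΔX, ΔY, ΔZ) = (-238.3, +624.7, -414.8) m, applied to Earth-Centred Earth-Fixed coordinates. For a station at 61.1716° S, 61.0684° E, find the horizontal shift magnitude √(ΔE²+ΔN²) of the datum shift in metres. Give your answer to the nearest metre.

541 m

The local east axis at (φ, λ) is (−sin λ, cos λ, 0), so ΔE = −sin(61.0684°)·(-238.3) + cos(61.0684°)·624.7 = 510.77 m.
The local north axis is (−sin φ cos λ, −sin φ sin λ, cos φ), giving ΔN = -100.994 + 478.978 − 200.012 = 177.97 m.
Horizontal magnitude = √(ΔE² + ΔN²) = √(510.77² + 177.97²) = 540.89 m.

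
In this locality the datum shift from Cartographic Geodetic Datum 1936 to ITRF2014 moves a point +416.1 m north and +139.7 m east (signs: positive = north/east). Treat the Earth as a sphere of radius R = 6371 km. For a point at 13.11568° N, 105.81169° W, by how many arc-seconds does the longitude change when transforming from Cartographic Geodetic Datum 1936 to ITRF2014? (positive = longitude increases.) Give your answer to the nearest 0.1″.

Δλ = 4.6″

At latitude 13.11568°, cos φ = 0.973914.
One radian of longitude at latitude φ spans R cos φ, so Δλ = ΔE / (R cos φ) = 139.7 / (6371000 × 0.973914) = 2.2515e-05 rad = 4.644″.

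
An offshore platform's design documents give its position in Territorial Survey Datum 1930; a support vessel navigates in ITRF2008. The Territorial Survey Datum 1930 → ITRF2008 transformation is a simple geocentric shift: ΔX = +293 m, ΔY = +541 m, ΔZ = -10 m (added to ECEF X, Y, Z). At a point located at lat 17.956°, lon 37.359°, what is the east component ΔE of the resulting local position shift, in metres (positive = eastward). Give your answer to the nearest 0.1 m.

ΔE = 252.2 m

At φ = 17.956°, λ = 37.359°: sin φ = 0.308287, cos φ = 0.951294, sin λ = 0.606807, cos λ = 0.794849.
ΔE = −sin λ·ΔX + cos λ·ΔY = −(0.606807)·(293) + (0.794849)·(541) = 252.22 m.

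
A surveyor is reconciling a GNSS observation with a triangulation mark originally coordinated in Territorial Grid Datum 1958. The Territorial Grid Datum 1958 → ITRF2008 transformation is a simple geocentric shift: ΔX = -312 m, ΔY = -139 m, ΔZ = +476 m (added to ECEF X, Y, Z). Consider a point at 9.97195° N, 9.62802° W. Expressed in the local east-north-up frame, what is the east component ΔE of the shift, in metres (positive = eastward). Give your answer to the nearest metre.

ΔE = -189 m

At φ = 9.97195°, λ = -9.62802°: sin φ = 0.173166, cos φ = 0.984893, sin λ = -0.167251, cos λ = 0.985914.
ΔE = −sin λ·ΔX + cos λ·ΔY = −(-0.167251)·(-312) + (0.985914)·(-139) = -189.22 m.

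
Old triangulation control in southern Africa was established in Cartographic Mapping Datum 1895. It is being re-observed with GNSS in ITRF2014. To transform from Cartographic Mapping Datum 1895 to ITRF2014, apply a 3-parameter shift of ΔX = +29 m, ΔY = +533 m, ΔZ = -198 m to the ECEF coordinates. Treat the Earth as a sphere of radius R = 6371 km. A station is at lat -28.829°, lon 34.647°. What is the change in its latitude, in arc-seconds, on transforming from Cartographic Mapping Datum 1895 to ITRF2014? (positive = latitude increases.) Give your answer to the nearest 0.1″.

Δφ = -0.5″

sin φ = -0.482197, cos φ = 0.876063, sin λ = 0.568519, cos λ = 0.822670.
North component: ΔN = −sin φ cos λ·ΔX − sin φ sin λ·ΔY + cos φ·ΔZ = −(-0.482197)(0.822670)(29) − (-0.482197)(0.568519)(533) + (0.876063)(-198) = -15.84 m.
1° of latitude spans πR/180 = 111195 m, so Δφ = -15.84 / 111195 × 3600 = -0.513″.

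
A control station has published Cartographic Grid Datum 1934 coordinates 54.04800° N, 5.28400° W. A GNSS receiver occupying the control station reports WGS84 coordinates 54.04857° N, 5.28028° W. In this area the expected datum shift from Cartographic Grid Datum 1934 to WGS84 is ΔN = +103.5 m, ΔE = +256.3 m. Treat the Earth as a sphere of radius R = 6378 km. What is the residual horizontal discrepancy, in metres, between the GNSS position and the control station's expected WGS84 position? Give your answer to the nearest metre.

42 m

Observed coordinate differences: Δφ = +0.00057°, Δλ = +0.00372°.
Converting to metres (1° lat = 111317 m, cos φ = 0.587107): observed ΔN = 63.5 m, observed ΔE = 243.1 m.
Subtracting the expected shift leaves a residual of 63.5 − (103.5) = -40.0 m north and 243.1 − (256.3) = -13.2 m east.
Residual distance = √((-40.0)² + (-13.2)²) = 42.2 m.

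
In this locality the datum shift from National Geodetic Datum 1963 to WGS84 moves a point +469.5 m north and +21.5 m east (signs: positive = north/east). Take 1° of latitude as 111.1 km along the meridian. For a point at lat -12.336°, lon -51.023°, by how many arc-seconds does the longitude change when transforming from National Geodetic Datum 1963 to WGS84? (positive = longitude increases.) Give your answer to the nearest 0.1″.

At latitude -12.336°, cos φ = 0.976912.
1° of longitude at this latitude = 111.1 × cos φ = 108.53 km, so Δλ = 21.5 / 108534.9 = 0.0001981° = 0.713″.

Δλ = 0.7″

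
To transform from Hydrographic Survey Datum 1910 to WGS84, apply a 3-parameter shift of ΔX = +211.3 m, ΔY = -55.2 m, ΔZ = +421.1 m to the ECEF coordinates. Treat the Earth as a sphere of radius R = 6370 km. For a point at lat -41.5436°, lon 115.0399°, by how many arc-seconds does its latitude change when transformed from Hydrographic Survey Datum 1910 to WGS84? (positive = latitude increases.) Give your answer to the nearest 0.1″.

sin φ = -0.663190, cos φ = 0.748451, sin λ = 0.906013, cos λ = -0.423249.
North component: ΔN = −sin φ cos λ·ΔX − sin φ sin λ·ΔY + cos φ·ΔZ = −(-0.663190)(-0.423249)(211.3) − (-0.663190)(0.906013)(-55.2) + (0.748451)(421.1) = 222.69 m.
1° of latitude spans πR/180 = 111177 m, so Δφ = 222.69 / 111177 × 3600 = 7.211″.

Δφ = 7.2″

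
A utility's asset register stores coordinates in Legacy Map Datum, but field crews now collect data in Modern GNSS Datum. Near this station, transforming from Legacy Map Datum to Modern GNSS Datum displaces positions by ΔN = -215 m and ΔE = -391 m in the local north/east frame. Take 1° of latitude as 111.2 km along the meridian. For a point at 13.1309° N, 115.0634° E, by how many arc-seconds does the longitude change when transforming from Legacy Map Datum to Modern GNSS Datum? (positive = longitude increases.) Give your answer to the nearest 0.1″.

At latitude 13.1309°, cos φ = 0.973854.
1° of longitude at this latitude = 111.2 × cos φ = 108.29 km, so Δλ = -391.0 / 108292.5 = -0.0036106° = -12.998″.

Δλ = -13.0″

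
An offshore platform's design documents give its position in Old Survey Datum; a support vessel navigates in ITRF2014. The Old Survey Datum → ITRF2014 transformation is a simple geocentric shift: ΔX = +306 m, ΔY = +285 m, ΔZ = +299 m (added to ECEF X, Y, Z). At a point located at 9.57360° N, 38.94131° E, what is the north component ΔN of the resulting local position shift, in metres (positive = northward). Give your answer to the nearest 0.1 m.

ΔN = 225.5 m

The local north axis is (−sin φ cos λ, −sin φ sin λ, cos φ), giving ΔN = -39.583 − 29.792 + 294.836 = 225.46 m.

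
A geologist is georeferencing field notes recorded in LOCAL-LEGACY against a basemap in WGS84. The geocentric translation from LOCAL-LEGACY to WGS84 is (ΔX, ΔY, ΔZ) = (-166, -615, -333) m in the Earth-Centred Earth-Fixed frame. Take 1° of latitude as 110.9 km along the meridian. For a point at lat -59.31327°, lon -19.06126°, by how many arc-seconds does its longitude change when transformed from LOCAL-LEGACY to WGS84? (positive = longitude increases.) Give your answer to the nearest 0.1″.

Δλ = -40.4″

sin φ = -0.859970, cos φ = 0.510344, sin λ = -0.326579, cos λ = 0.945170.
East component: ΔE = −sin λ·ΔX + cos λ·ΔY = −(-0.326579)(-166) + (0.945170)(-615) = -635.49 m.
1° of latitude spans 110900 m; at latitude φ, 1° of longitude spans that × cos φ = 56597.1 m, so Δλ = -635.49 / 56597.1 × 3600 = -40.422″.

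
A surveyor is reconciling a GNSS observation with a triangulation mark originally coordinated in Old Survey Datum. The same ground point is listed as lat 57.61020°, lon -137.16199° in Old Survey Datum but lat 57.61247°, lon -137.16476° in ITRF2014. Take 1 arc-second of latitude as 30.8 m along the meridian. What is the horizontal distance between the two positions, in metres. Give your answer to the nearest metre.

Δφ = 57.61247° − 57.61020° = +0.00227°; Δλ = -137.16476° − -137.16199° = -0.00277°.
1° of latitude = 3600 × 30.80 = 110880 m.
ΔN = Δφ × 110880 = 251.7 m; ΔE = Δλ × 110880 × cos(57.61020°) = -0.00277 × 110880 × 0.535676 = -164.5 m.
Distance = √(ΔE² + ΔN²) = √((-164.5)² + 251.7²) = 300.7 m.

301 m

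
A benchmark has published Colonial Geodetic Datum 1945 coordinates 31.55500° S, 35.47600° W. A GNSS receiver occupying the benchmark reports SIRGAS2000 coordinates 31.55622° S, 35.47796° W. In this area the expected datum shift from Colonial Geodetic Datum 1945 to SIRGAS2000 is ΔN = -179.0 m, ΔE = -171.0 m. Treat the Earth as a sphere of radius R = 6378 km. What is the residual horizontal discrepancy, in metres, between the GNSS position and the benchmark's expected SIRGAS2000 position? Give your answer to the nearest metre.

46 m

Observed coordinate differences: Δφ = -0.00122°, Δλ = -0.00196°.
Converting to metres (1° lat = 111317 m, cos φ = 0.852138): observed ΔN = -135.8 m, observed ΔE = -185.9 m.
Subtracting the expected shift leaves a residual of -135.8 − (-179.0) = 43.2 m north and -185.9 − (-171.0) = -14.9 m east.
Residual distance = √(43.2² + (-14.9)²) = 45.7 m.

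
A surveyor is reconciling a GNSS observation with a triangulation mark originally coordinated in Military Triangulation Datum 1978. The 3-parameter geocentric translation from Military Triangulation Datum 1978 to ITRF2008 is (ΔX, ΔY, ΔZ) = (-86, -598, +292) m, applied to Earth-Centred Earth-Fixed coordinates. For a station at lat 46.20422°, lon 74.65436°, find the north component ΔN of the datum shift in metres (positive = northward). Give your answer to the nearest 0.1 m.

The local north axis is (−sin φ cos λ, −sin φ sin λ, cos φ), giving ΔN = 16.428 + 416.254 + 202.090 = 634.77 m.

ΔN = 634.8 m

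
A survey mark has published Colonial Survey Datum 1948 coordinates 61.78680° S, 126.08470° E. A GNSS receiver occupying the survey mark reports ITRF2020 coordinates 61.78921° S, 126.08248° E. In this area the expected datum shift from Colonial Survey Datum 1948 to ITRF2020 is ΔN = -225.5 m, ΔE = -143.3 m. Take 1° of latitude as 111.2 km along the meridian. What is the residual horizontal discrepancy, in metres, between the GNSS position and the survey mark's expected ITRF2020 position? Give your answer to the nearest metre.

50 m

Observed coordinate differences: Δφ = -0.00241°, Δλ = -0.00222°.
Converting to metres (1° lat = 111200 m, cos φ = 0.472754): observed ΔN = -268.0 m, observed ΔE = -116.7 m.
Subtracting the expected shift leaves a residual of -268.0 − (-225.5) = -42.5 m north and -116.7 − (-143.3) = 26.6 m east.
Residual distance = √((-42.5)² + 26.6²) = 50.1 m.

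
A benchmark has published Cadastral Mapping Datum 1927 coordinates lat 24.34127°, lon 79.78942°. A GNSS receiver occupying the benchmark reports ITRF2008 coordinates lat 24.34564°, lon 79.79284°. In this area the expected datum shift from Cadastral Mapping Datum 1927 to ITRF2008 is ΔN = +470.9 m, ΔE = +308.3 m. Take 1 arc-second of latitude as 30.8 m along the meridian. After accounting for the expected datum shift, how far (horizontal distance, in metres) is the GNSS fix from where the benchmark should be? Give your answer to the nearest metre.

Observed coordinate differences: Δφ = +0.00437°, Δλ = +0.00342°.
Converting to metres (1° lat = 110880 m, cos φ = 0.911107): observed ΔN = 484.5 m, observed ΔE = 345.5 m.
Subtracting the expected shift leaves a residual of 484.5 − (470.9) = 13.6 m north and 345.5 − (308.3) = 37.2 m east.
Residual distance = √(13.6² + 37.2²) = 39.6 m.

40 m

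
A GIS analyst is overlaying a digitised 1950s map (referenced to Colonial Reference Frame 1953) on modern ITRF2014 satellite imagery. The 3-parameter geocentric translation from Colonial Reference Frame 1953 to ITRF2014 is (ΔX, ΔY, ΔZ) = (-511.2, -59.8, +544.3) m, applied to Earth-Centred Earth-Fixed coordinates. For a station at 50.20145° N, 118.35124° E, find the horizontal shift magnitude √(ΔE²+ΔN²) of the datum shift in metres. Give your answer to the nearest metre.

519 m

At φ = 50.20145°, λ = 118.35124°: sin φ = 0.768300, cos φ = 0.640090, sin λ = 0.880053, cos λ = -0.474875.
ΔE = −sin λ·ΔX + cos λ·ΔY = −(0.880053)·(-511.2) + (-0.474875)·(-59.8) = 478.28 m.
ΔN = −sin φ cos λ·ΔX − sin φ sin λ·ΔY + cos φ·ΔZ = −(0.768300)(-0.474875)(-511.2) − (0.768300)(0.880053)(-59.8) + (0.640090)(544.3) = 202.32 m.
Horizontal magnitude = √(ΔE² + ΔN²) = √(478.28² + 202.32²) = 519.31 m.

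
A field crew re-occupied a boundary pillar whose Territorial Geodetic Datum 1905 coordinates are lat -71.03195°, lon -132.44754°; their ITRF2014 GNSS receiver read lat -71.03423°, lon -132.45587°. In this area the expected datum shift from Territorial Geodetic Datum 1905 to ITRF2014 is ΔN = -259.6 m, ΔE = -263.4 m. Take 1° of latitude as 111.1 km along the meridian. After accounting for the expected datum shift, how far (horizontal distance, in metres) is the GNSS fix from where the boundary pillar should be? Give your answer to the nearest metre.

38 m

Observed coordinate differences: Δφ = -0.00228°, Δλ = -0.00833°.
Converting to metres (1° lat = 111100 m, cos φ = 0.325041): observed ΔN = -253.3 m, observed ΔE = -300.8 m.
Subtracting the expected shift leaves a residual of -253.3 − (-259.6) = 6.3 m north and -300.8 − (-263.4) = -37.4 m east.
Residual distance = √(6.3² + (-37.4)²) = 37.9 m.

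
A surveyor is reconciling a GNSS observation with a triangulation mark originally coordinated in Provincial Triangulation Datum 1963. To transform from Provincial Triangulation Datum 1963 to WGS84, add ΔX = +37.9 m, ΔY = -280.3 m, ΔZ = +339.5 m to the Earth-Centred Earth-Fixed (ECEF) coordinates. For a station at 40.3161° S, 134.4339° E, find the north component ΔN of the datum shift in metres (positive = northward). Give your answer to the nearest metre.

At φ = -40.3161°, λ = 134.4339°: sin φ = -0.647004, cos φ = 0.762487, sin λ = 0.714059, cos λ = -0.700086.
ΔN = −sin φ cos λ·ΔX − sin φ sin λ·ΔY + cos φ·ΔZ = −(-0.647004)(-0.700086)(37.9) − (-0.647004)(0.714059)(-280.3) + (0.762487)(339.5) = 112.20 m.

ΔN = 112 m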